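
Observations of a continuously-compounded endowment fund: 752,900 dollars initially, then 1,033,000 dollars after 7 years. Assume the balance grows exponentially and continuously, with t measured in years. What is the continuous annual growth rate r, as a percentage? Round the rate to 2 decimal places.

r ≈ 4.52% per year

1033000 = 752900 · e^(r·7)
e^(7r) = 1033000/752900 = 1.37203
r = ln(1.37203) / 7 = 0.31629 / 7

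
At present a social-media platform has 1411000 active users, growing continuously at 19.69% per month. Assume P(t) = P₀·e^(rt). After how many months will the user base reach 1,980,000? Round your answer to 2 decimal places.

t ≈ 1.72 months

1980000 = 1411000 · e^(0.1969·t)
t = ln(1980000/1411000) / 0.1969 = ln(1.40326) / 0.1969 = 0.3388 / 0.1969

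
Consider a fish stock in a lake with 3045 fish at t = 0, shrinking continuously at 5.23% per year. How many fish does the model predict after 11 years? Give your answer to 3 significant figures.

P(11) = 3045 · e^(-0.0523·11) = 3045 · e^(-0.5753)
= 3045 · 0.56254 ≈ 1712.92

≈ 1,710 fish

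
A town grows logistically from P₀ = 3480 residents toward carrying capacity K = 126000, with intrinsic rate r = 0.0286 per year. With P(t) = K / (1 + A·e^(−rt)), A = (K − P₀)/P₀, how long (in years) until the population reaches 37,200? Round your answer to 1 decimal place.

t ≈ 94.1 years

A = (126000 − 3480)/3480 = 35.2069
37200 = 126000/(1 + 35.2069·e^(−0.0286t)) → 1 + 35.2069·e^(−0.0286t) = 3.3871
e^(−0.0286t) = 0.067802 → t = ln(14.74884)/0.0286 = 2.69116/0.0286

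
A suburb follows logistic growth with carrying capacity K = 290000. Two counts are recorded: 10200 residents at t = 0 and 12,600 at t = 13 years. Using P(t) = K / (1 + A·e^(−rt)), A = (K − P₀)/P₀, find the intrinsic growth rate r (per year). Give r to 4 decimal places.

r ≈ 0.0169 per year

A = (290000 − 10200)/10200 = 27.43137
12600 = 290000/(1 + 27.43137·e^(−r·13)) → e^(−13r) = (23.01587 − 1)/27.43137 = 0.80258
r = −ln(0.80258)/13 = 0.21992/13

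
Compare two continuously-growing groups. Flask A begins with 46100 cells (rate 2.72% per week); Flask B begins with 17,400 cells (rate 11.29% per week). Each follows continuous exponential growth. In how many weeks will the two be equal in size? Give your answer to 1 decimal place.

46100·e^(0.0272t) = 17400·e^(0.1129t)
46100/17400 = e^((0.1129 − 0.0272)t) → ln(2.64943) = 0.0857·t
t = 0.97434 / 0.0857

t ≈ 11.4 weeks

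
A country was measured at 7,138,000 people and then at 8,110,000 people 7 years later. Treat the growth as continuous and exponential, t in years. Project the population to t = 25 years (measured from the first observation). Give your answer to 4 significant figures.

r = ln(8110000/7138000) / 7 ≈ 0.018238 per year
P(25) = 7138000 · e^(0.018238·25) = 7138000 · 1.57767 ≈ 11261388.43

≈ 11,260,000 people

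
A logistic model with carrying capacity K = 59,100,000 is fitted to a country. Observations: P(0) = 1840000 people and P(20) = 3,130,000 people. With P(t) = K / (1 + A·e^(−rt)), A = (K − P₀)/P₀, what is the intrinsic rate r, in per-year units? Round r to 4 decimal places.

r ≈ 0.0277 per year

A = (59100000 − 1840000)/1840000 = 31.11957
3130000 = 59100000/(1 + 31.11957·e^(−r·20)) → e^(−20r) = (18.88179 − 1)/31.11957 = 0.574616
r = −ln(0.574616)/20 = 0.55405/20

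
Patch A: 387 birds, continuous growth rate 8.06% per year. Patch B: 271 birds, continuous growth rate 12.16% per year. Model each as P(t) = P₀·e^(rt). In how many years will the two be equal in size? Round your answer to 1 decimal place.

t ≈ 8.7 years

387·e^(0.0806t) = 271·e^(0.1216t)
387/271 = e^((0.1216 − 0.0806)t) → ln(1.42804) = 0.041·t
t = 0.35631 / 0.041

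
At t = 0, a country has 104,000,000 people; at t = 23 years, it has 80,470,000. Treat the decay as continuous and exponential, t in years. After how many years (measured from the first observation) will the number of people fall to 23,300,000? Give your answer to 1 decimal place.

r = ln(80470000/104000000) / 23 ≈ -0.011152 per year
t = ln(23300000/104000000) / r = -1.49594 / -0.011152 ≈ 134.135

t ≈ 134.1 years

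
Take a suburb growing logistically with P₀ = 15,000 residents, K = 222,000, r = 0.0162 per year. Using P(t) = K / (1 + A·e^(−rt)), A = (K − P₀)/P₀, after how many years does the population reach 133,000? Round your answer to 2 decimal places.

t ≈ 186.81 years

A = (222000 − 15000)/15000 = 13.8
133000 = 222000/(1 + 13.8·e^(−0.0162t)) → 1 + 13.8·e^(−0.0162t) = 1.66917
e^(−0.0162t) = 0.048491 → t = ln(20.62247)/0.0162 = 3.02638/0.0162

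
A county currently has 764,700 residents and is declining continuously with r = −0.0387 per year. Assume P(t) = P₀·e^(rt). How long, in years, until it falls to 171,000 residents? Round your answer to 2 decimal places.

171000 = 764700 · e^(-0.0387·t)
t = ln(171000/764700) / -0.0387 = ln(0.22362) / -0.0387 = -1.49782 / -0.0387

t ≈ 38.70 years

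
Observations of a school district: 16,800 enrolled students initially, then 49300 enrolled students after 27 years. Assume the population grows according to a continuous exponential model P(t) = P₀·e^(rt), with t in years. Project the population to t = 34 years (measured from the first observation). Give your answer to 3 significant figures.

r = ln(49300/16800) / 27 ≈ 0.039872 per year
P(34) = 16800 · e^(0.039872·34) = 16800 · 3.87928 ≈ 65171.9

≈ 65,200 enrolled students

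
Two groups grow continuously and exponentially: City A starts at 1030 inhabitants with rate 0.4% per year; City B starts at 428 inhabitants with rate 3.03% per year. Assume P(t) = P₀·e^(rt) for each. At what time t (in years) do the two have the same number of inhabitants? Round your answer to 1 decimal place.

1030·e^(0.004t) = 428·e^(0.0303t)
1030/428 = e^((0.0303 − 0.004)t) → ln(2.40654) = 0.0263·t
t = 0.87819 / 0.0263

t ≈ 33.4 years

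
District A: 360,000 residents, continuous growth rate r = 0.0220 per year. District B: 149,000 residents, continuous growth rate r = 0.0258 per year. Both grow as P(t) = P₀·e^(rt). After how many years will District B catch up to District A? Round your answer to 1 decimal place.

360000·e^(0.022t) = 149000·e^(0.0258t)
360000/149000 = e^((0.0258 − 0.022)t) → ln(2.41611) = 0.0038·t
t = 0.88216 / 0.0038

t ≈ 232.1 years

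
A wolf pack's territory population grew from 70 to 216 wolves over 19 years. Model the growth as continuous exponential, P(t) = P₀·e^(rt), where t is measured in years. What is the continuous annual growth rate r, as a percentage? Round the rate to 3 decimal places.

r ≈ 5.930% per year

216 = 70 · e^(r·19)
e^(19r) = 216/70 = 3.08571
r = ln(3.08571) / 19 = 1.12678 / 19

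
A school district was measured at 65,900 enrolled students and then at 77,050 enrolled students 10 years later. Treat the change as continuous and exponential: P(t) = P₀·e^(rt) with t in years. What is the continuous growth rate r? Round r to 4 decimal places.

r ≈ 0.0156 per year

77050 = 65900 · e^(r·10)
e^(10r) = 77050/65900 = 1.1692
r = ln(1.1692) / 10 = 0.15632 / 10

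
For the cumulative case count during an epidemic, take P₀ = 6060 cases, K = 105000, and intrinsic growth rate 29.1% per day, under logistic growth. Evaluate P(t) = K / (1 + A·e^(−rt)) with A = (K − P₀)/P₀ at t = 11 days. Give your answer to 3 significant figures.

≈ 63,100 cases

A = (105000 − 6060)/6060 = 16.32673
P(11) = 105000 / (1 + 16.32673·e^(−0.291·11)) = 105000 / (1 + 16.32673·0.040721)
= 105000 / 1.66485 ≈ 63068.8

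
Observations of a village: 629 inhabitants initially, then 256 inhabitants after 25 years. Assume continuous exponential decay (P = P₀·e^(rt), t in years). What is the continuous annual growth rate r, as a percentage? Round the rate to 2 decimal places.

r ≈ -3.60% per year

256 = 629 · e^(r·25)
e^(25r) = 256/629 = 0.407
r = ln(0.407) / 25 = -0.89895 / 25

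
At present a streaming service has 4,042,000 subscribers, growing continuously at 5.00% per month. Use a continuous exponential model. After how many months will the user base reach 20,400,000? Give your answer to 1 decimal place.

t ≈ 32.4 months

20400000 = 4042000 · e^(0.05·t)
t = ln(20400000/4042000) / 0.05 = ln(5.04701) / 0.05 = 1.6188 / 0.05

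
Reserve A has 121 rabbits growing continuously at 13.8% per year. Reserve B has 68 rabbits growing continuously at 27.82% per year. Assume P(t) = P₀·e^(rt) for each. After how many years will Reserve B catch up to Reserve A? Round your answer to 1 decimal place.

121·e^(0.138t) = 68·e^(0.2782t)
121/68 = e^((0.2782 − 0.138)t) → ln(1.77941) = 0.1402·t
t = 0.57628 / 0.1402

t ≈ 4.1 years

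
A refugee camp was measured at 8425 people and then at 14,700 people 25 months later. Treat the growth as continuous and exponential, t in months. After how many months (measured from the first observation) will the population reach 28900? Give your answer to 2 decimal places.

r = ln(14700/8425) / 25 ≈ 0.022266 per month
t = ln(28900/8425) / r = 1.23264 / 0.022266 ≈ 55.36

t ≈ 55.36 months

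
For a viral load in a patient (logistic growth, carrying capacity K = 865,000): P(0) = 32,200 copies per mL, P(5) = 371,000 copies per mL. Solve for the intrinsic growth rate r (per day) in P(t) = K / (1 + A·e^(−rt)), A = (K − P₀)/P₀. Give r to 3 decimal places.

r ≈ 0.593 per day

A = (865000 − 32200)/32200 = 25.86335
371000 = 865000/(1 + 25.86335·e^(−r·5)) → e^(−5r) = (2.33154 − 1)/25.86335 = 0.051484
r = −ln(0.051484)/5 = 2.96649/5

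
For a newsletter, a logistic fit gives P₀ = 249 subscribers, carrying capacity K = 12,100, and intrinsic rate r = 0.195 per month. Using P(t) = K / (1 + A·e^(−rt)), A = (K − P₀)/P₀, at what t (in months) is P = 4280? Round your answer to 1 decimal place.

t ≈ 16.7 months

A = (12100 − 249)/249 = 47.59438
4280 = 12100/(1 + 47.59438·e^(−0.195t)) → 1 + 47.59438·e^(−0.195t) = 2.8271
e^(−0.195t) = 0.038389 → t = ln(26.0491)/0.195 = 3.25998/0.195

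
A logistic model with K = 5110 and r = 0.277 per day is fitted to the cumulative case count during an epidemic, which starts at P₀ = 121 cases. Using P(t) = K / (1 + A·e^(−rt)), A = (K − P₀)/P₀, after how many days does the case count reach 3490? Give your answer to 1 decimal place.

t ≈ 16.2 days

A = (5110 − 121)/121 = 41.2314
3490 = 5110/(1 + 41.2314·e^(−0.277t)) → 1 + 41.2314·e^(−0.277t) = 1.46418
e^(−0.277t) = 0.011258 → t = ln(88.82568)/0.277 = 4.48668/0.277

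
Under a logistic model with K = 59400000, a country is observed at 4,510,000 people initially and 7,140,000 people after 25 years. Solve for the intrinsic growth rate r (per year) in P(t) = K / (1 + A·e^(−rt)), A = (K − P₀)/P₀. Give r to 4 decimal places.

r ≈ 0.0203 per year

A = (59400000 − 4510000)/4510000 = 12.17073
7140000 = 59400000/(1 + 12.17073·e^(−r·25)) → e^(−25r) = (8.31933 − 1)/12.17073 = 0.601388
r = −ln(0.601388)/25 = 0.50852/25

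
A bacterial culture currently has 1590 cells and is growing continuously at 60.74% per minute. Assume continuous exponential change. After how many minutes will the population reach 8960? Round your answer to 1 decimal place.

t ≈ 2.8 minutes

8960 = 1590 · e^(0.6074·t)
t = ln(8960/1590) / 0.6074 = ln(5.63522) / 0.6074 = 1.72904 / 0.6074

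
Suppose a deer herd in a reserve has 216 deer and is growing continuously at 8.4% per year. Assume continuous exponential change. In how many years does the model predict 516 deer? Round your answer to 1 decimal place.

516 = 216 · e^(0.084·t)
t = ln(516/216) / 0.084 = ln(2.38889) / 0.084 = 0.87083 / 0.084

t ≈ 10.4 years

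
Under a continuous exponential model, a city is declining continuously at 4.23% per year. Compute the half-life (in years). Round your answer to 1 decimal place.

half-life ≈ 16.4 years

half-life = ln(2) / |r| = 0.69315 / 0.0423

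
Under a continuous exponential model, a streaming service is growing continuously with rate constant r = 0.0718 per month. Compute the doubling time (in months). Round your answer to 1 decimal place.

doubling time = ln(2) / |r| = 0.69315 / 0.0718

doubling time ≈ 9.7 months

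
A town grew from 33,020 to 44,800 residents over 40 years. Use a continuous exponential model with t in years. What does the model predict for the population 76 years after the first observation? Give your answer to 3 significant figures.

≈ 59,000 residents

r = ln(44800/33020) / 40 ≈ 0.007627 per year
P(76) = 33020 · e^(0.007627·76) = 33020 · 1.78547 ≈ 58956.12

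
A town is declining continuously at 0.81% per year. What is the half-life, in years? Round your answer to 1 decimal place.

half-life ≈ 85.6 years

half-life = ln(2) / |r| = 0.69315 / 0.0081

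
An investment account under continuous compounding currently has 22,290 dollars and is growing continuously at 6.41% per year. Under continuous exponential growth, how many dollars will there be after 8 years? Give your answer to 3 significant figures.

≈ 37,200 dollars

P(8) = 22290 · e^(0.0641·8) = 22290 · e^(0.5128)
= 22290 · 1.66996 ≈ 37223.42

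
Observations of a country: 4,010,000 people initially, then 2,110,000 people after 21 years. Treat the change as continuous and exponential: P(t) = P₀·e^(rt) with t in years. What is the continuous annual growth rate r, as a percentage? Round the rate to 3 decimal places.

r ≈ -3.058% per year

2110000 = 4010000 · e^(r·21)
e^(21r) = 2110000/4010000 = 0.52618
r = ln(0.52618) / 21 = -0.6421 / 21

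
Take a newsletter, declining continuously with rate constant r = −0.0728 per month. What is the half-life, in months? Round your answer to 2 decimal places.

half-life = ln(2) / |r| = 0.69315 / 0.0728

half-life ≈ 9.52 months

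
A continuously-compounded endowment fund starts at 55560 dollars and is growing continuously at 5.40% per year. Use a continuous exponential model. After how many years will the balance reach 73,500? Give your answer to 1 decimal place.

73500 = 55560 · e^(0.054·t)
t = ln(73500/55560) / 0.054 = ln(1.32289) / 0.054 = 0.27982 / 0.054

t ≈ 5.2 years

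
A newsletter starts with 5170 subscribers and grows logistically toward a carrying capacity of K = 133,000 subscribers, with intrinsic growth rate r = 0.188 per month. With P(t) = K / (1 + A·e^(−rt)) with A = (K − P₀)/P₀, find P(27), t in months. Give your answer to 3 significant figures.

≈ 115,000 subscribers

A = (133000 − 5170)/5170 = 24.72534
P(27) = 133000 / (1 + 24.72534·e^(−0.188·27)) = 133000 / (1 + 24.72534·0.006245)
= 133000 / 1.15441 ≈ 115210.79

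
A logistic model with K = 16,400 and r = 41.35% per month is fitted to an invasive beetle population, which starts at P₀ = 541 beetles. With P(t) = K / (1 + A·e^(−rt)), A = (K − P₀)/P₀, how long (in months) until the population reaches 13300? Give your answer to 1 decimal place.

A = (16400 − 541)/541 = 29.31423
13300 = 16400/(1 + 29.31423·e^(−0.4135t)) → 1 + 29.31423·e^(−0.4135t) = 1.23308
e^(−0.4135t) = 0.007951 → t = ln(125.76752)/0.4135 = 4.83444/0.4135

t ≈ 11.7 months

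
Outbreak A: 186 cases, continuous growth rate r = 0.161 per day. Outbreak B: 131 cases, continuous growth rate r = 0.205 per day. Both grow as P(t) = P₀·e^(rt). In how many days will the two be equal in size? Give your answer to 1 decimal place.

t ≈ 8.0 days

186·e^(0.161t) = 131·e^(0.205t)
186/131 = e^((0.205 − 0.161)t) → ln(1.41985) = 0.044·t
t = 0.35055 / 0.044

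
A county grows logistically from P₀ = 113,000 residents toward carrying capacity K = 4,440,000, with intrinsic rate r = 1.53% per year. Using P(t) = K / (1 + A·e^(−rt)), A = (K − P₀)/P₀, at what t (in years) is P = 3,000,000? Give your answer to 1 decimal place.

A = (4440000 − 113000)/113000 = 38.29204
3000000 = 4440000/(1 + 38.29204·e^(−0.0153t)) → 1 + 38.29204·e^(−0.0153t) = 1.48
e^(−0.0153t) = 0.012535 → t = ln(79.77507)/0.0153 = 4.37921/0.0153

t ≈ 286.2 years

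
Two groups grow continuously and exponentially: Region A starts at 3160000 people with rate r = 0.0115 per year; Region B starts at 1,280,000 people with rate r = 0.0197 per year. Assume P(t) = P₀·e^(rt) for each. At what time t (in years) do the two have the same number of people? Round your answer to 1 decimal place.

t ≈ 110.2 years

3160000·e^(0.0115t) = 1280000·e^(0.0197t)
3160000/1280000 = e^((0.0197 − 0.0115)t) → ln(2.46875) = 0.0082·t
t = 0.90371 / 0.0082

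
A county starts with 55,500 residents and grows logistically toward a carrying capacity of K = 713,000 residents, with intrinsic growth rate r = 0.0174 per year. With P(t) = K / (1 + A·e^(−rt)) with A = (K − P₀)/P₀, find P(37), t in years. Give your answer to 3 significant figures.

≈ 98,700 residents

A = (713000 − 55500)/55500 = 11.84685
P(37) = 713000 / (1 + 11.84685·e^(−0.0174·37)) = 713000 / (1 + 11.84685·0.525293)
= 713000 / 7.22306 ≈ 98711.63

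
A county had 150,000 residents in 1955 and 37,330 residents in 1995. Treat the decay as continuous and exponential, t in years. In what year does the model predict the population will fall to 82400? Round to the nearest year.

year 1972

r = ln(37330/150000) / 40 = -1.39084/40 ≈ -0.034771 per year
t = ln(82400/150000) / r = -0.59905/-0.034771 ≈ 17.23 years after 1955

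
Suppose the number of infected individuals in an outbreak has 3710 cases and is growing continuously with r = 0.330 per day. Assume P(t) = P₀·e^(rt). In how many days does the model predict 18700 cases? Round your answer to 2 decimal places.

t ≈ 4.90 days

18700 = 3710 · e^(0.33·t)
t = ln(18700/3710) / 0.33 = ln(5.04043) / 0.33 = 1.61749 / 0.33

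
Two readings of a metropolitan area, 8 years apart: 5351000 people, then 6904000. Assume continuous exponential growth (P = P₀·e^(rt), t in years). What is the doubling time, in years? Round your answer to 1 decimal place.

doubling time ≈ 21.8 years

r = ln(6904000/5351000) / 8 = ln(1.29023) / 8 ≈ 0.031852 per year
doubling time = ln 2 / |r| = 0.69315 / 0.031852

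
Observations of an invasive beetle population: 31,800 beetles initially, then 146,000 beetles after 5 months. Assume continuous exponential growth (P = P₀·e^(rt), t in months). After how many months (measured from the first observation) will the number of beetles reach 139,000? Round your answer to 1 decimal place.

r = ln(146000/31800) / 5 ≈ 0.304828 per month
t = ln(139000/31800) / r = 1.47501 / 0.304828 ≈ 4.839

t ≈ 4.8 months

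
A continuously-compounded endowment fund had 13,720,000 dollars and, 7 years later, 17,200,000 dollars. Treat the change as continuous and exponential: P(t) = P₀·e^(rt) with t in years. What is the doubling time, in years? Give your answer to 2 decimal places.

doubling time ≈ 21.46 years

r = ln(17200000/13720000) / 7 = ln(1.25364) / 7 ≈ 0.032294 per year
doubling time = ln 2 / |r| = 0.69315 / 0.032294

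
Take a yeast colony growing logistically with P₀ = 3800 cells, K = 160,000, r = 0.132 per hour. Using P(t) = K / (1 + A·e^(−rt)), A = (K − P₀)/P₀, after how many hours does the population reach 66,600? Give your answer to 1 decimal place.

t ≈ 25.6 hours

A = (160000 − 3800)/3800 = 41.10526
66600 = 160000/(1 + 41.10526·e^(−0.132t)) → 1 + 41.10526·e^(−0.132t) = 2.4024
e^(−0.132t) = 0.034117 → t = ln(29.31061)/0.132 = 3.37795/0.132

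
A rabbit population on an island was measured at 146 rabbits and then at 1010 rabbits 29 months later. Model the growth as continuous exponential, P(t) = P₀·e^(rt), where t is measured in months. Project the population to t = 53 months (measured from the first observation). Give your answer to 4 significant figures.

≈ 5,006 rabbits

r = ln(1010/146) / 29 ≈ 0.066693 per month
P(53) = 146 · e^(0.066693·53) = 146 · 34.28585 ≈ 5005.73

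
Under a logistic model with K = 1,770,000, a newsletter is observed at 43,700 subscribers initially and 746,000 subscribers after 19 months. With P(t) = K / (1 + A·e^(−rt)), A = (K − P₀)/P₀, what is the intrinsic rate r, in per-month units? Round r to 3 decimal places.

A = (1770000 − 43700)/43700 = 39.50343
746000 = 1770000/(1 + 39.50343·e^(−r·19)) → e^(−19r) = (2.37265 − 1)/39.50343 = 0.034748
r = −ln(0.034748)/19 = 3.35964/19

r ≈ 0.177 per month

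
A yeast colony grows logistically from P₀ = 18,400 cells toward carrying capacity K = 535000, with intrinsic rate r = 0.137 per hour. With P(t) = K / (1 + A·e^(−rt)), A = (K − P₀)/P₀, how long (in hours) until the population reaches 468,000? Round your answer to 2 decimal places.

A = (535000 − 18400)/18400 = 28.07609
468000 = 535000/(1 + 28.07609·e^(−0.137t)) → 1 + 28.07609·e^(−0.137t) = 1.14316
e^(−0.137t) = 0.005099 → t = ln(196.11356)/0.137 = 5.27869/0.137

t ≈ 38.53 hours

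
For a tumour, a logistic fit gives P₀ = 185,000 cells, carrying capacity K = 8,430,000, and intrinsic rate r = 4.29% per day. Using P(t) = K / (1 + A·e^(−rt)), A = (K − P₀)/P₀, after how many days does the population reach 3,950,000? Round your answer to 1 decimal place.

A = (8430000 − 185000)/185000 = 44.56757
3950000 = 8430000/(1 + 44.56757·e^(−0.0429t)) → 1 + 44.56757·e^(−0.0429t) = 2.13418
e^(−0.0429t) = 0.025448 → t = ln(39.29507)/0.0429 = 3.6711/0.0429

t ≈ 85.6 days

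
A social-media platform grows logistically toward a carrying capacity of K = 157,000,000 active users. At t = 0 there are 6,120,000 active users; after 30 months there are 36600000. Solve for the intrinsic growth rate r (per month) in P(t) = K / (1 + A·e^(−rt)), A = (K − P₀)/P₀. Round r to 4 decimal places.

r ≈ 0.0671 per month

A = (157000000 − 6120000)/6120000 = 24.65359
36600000 = 157000000/(1 + 24.65359·e^(−r·30)) → e^(−30r) = (4.28962 − 1)/24.65359 = 0.133434
r = −ln(0.133434)/30 = 2.01415/30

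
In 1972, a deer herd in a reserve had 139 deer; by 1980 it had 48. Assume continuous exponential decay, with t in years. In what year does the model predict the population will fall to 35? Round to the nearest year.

year 1982

r = ln(48/139) / 8 = -1.06327/8 ≈ -0.132909 per year
t = ln(35/139) / r = -1.37913/-0.132909 ≈ 10.38 years after 1972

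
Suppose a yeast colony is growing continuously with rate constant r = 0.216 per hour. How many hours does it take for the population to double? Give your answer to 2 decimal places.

doubling time ≈ 3.21 hours

doubling time = ln(2) / |r| = 0.69315 / 0.216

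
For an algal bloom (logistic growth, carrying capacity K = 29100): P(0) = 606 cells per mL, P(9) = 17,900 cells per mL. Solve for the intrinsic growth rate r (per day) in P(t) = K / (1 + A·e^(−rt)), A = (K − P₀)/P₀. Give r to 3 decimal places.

A = (29100 − 606)/606 = 47.0198
17900 = 29100/(1 + 47.0198·e^(−r·9)) → e^(−9r) = (1.6257 − 1)/47.0198 = 0.013307
r = −ln(0.013307)/9 = 4.31946/9

r ≈ 0.480 per day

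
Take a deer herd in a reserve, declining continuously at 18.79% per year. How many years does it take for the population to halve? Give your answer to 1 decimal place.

half-life = ln(2) / |r| = 0.69315 / 0.1879

half-life ≈ 3.7 years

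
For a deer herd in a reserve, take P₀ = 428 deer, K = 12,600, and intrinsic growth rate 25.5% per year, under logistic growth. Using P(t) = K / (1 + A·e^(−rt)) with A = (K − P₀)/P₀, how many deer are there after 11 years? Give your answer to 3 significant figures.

A = (12600 − 428)/428 = 28.43925
P(11) = 12600 / (1 + 28.43925·e^(−0.255·11)) = 12600 / (1 + 28.43925·0.060507)
= 12600 / 2.72077 ≈ 4631.05

≈ 4,630 deer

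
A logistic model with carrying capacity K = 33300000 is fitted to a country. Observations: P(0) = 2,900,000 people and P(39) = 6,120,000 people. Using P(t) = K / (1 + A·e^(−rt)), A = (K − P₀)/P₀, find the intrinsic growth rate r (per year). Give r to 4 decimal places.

r ≈ 0.0220 per year

A = (33300000 − 2900000)/2900000 = 10.48276
6120000 = 33300000/(1 + 10.48276·e^(−r·39)) → e^(−39r) = (5.44118 − 1)/10.48276 = 0.423665
r = −ln(0.423665)/39 = 0.85881/39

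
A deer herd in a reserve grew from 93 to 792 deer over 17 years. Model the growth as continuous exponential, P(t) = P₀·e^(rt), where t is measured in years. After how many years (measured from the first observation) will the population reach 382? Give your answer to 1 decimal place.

r = ln(792/93) / 17 ≈ 0.125998 per year
t = ln(382/93) / r = 1.41282 / 0.125998 ≈ 11.213

t ≈ 11.2 years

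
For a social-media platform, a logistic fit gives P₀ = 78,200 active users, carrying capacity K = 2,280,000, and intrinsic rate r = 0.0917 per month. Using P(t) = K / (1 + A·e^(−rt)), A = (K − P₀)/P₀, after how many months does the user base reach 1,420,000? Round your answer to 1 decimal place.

A = (2280000 − 78200)/78200 = 28.15601
1420000 = 2280000/(1 + 28.15601·e^(−0.0917t)) → 1 + 28.15601·e^(−0.0917t) = 1.60563
e^(−0.0917t) = 0.02151 → t = ln(46.49016)/0.0917 = 3.83924/0.0917

t ≈ 41.9 months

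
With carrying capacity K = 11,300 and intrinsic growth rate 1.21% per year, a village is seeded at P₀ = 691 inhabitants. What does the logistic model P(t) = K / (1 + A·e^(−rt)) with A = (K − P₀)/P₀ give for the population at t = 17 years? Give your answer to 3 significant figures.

A = (11300 − 691)/691 = 15.35311
P(17) = 11300 / (1 + 15.35311·e^(−0.0121·17)) = 11300 / (1 + 15.35311·0.814077)
= 11300 / 13.49862 ≈ 837.12

≈ 837 inhabitants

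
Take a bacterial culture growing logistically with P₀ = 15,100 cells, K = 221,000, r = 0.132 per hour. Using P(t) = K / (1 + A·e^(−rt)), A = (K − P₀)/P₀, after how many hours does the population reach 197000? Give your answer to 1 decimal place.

t ≈ 35.7 hours

A = (221000 − 15100)/15100 = 13.63576
197000 = 221000/(1 + 13.63576·e^(−0.132t)) → 1 + 13.63576·e^(−0.132t) = 1.12183
e^(−0.132t) = 0.008934 → t = ln(111.92688)/0.132 = 4.71785/0.132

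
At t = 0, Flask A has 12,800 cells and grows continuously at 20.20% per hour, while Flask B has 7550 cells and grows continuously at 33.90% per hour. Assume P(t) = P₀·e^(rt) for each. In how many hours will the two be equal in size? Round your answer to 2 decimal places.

12800·e^(0.202t) = 7550·e^(0.339t)
12800/7550 = e^((0.339 − 0.202)t) → ln(1.69536) = 0.137·t
t = 0.5279 / 0.137

t ≈ 3.85 hours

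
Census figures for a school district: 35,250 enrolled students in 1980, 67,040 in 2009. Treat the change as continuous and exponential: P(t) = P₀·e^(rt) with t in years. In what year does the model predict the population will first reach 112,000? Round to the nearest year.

r = ln(67040/35250) / 29 = 0.64282/29 ≈ 0.022166 per year
t = ln(112000/35250) / r = 1.15603/0.022166 ≈ 52.15 years after 1980

year 2032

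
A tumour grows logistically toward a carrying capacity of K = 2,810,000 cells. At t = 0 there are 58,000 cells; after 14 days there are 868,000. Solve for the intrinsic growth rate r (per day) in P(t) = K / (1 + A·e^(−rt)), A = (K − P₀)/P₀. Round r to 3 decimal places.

r ≈ 0.218 per day

A = (2810000 − 58000)/58000 = 47.44828
868000 = 2810000/(1 + 47.44828·e^(−r·14)) → e^(−14r) = (3.23733 − 1)/47.44828 = 0.047153
r = −ln(0.047153)/14 = 3.05436/14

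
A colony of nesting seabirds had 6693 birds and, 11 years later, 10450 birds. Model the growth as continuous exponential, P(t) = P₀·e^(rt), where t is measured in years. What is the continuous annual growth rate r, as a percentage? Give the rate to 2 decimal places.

10450 = 6693 · e^(r·11)
e^(11r) = 10450/6693 = 1.56133
r = ln(1.56133) / 11 = 0.44554 / 11

r ≈ 4.05% per year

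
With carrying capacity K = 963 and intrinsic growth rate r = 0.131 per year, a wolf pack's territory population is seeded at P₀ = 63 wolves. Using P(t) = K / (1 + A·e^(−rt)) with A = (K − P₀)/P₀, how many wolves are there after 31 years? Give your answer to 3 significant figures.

A = (963 − 63)/63 = 14.28571
P(31) = 963 / (1 + 14.28571·e^(−0.131·31)) = 963 / (1 + 14.28571·0.017232)
= 963 / 1.24617 ≈ 772.77

≈ 773 wolves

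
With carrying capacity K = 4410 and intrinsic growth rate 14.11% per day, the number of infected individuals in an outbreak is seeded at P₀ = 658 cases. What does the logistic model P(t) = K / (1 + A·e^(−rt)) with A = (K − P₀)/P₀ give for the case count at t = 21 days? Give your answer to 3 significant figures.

≈ 3,410 cases

A = (4410 − 658)/658 = 5.70213
P(21) = 4410 / (1 + 5.70213·e^(−0.1411·21)) = 4410 / (1 + 5.70213·0.051659)
= 4410 / 1.29456 ≈ 3406.55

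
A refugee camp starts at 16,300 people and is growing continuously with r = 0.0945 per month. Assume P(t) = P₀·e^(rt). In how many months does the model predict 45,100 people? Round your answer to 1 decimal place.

t ≈ 10.8 months

45100 = 16300 · e^(0.0945·t)
t = ln(45100/16300) / 0.0945 = ln(2.76687) / 0.0945 = 1.01772 / 0.0945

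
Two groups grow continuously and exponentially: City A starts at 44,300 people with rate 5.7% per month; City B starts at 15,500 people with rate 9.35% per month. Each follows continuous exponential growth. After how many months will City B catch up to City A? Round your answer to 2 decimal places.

44300·e^(0.057t) = 15500·e^(0.0935t)
44300/15500 = e^((0.0935 − 0.057)t) → ln(2.85806) = 0.0365·t
t = 1.05014 / 0.0365

t ≈ 28.77 months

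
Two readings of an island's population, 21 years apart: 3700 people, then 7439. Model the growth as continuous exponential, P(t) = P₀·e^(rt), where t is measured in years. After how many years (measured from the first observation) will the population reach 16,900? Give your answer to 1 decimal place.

r = ln(7439/3700) / 21 ≈ 0.033257 per year
t = ln(16900/3700) / r = 1.51898 / 0.033257 ≈ 45.674

t ≈ 45.7 years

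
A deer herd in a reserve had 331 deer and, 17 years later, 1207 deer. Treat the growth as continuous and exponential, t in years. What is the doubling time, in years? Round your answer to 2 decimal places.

r = ln(1207/331) / 17 = ln(3.64653) / 17 ≈ 0.076104 per year
doubling time = ln 2 / |r| = 0.69315 / 0.076104

doubling time ≈ 9.11 years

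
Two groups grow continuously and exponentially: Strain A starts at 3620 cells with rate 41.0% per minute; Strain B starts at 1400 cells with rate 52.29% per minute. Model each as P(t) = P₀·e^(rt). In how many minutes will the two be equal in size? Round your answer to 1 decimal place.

3620·e^(0.41t) = 1400·e^(0.5229t)
3620/1400 = e^((0.5229 − 0.41)t) → ln(2.58571) = 0.1129·t
t = 0.95 / 0.1129

t ≈ 8.4 minutes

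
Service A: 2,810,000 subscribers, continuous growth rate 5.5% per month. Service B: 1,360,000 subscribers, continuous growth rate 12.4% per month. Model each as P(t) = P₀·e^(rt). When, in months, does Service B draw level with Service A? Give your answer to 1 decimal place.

2810000·e^(0.055t) = 1360000·e^(0.124t)
2810000/1360000 = e^((0.124 − 0.055)t) → ln(2.06618) = 0.069·t
t = 0.7257 / 0.069

t ≈ 10.5 months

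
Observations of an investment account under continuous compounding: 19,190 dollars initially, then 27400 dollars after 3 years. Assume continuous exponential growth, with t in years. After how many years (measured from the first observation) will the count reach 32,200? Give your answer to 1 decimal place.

r = ln(27400/19190) / 3 ≈ 0.118718 per year
t = ln(32200/19190) / r = 0.51758 / 0.118718 ≈ 4.36

t ≈ 4.4 years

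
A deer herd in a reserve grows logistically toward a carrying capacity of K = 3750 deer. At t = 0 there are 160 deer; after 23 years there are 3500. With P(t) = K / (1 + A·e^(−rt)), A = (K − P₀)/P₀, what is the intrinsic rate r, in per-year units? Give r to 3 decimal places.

A = (3750 − 160)/160 = 22.4375
3500 = 3750/(1 + 22.4375·e^(−r·23)) → e^(−23r) = (1.07143 − 1)/22.4375 = 0.003183
r = −ln(0.003183)/23 = 5.74979/23

r ≈ 0.250 per year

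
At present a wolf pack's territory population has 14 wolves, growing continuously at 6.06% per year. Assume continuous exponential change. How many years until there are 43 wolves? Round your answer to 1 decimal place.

43 = 14 · e^(0.0606·t)
t = ln(43/14) / 0.0606 = ln(3.07143) / 0.0606 = 1.12214 / 0.0606

t ≈ 18.5 years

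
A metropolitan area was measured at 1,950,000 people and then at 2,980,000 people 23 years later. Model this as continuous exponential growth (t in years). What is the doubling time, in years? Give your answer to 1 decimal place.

r = ln(2980000/1950000) / 23 = ln(1.52821) / 23 ≈ 0.018439 per year
doubling time = ln 2 / |r| = 0.69315 / 0.018439

doubling time ≈ 37.6 years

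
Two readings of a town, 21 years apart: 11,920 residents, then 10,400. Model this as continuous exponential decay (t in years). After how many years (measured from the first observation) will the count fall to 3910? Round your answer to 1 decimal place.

t ≈ 171.6 years

r = ln(10400/11920) / 21 ≈ -0.006496 per year
t = ln(3910/11920) / r = -1.11468 / -0.006496 ≈ 171.6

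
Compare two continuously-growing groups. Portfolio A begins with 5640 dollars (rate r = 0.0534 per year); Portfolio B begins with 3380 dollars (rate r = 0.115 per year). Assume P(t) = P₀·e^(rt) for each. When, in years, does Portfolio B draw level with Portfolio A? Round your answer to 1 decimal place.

t ≈ 8.3 years

5640·e^(0.0534t) = 3380·e^(0.115t)
5640/3380 = e^((0.115 − 0.0534)t) → ln(1.66864) = 0.0616·t
t = 0.51201 / 0.0616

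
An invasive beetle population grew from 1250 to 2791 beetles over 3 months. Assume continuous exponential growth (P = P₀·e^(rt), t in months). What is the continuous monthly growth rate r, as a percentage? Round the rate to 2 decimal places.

r ≈ 26.78% per month

2791 = 1250 · e^(r·3)
e^(3r) = 2791/1250 = 2.2328
r = ln(2.2328) / 3 = 0.80326 / 3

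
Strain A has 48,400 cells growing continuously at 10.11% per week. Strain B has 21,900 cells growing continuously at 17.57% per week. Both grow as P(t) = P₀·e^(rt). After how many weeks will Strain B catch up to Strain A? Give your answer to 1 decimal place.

48400·e^(0.1011t) = 21900·e^(0.1757t)
48400/21900 = e^((0.1757 − 0.1011)t) → ln(2.21005) = 0.0746·t
t = 0.79301 / 0.0746

t ≈ 10.6 weeks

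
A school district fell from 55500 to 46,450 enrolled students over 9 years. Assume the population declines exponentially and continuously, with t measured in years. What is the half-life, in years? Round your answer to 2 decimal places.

r = ln(46450/55500) / 9 = ln(0.83694) / 9 ≈ -0.019779 per year
half-life = ln 2 / |r| = 0.69315 / 0.019779

half-life ≈ 35.05 years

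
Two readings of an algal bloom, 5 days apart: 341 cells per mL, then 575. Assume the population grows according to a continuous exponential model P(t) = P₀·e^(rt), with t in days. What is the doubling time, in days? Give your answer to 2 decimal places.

r = ln(575/341) / 5 = ln(1.68622) / 5 ≈ 0.104498 per day
doubling time = ln 2 / |r| = 0.69315 / 0.104498

doubling time ≈ 6.63 days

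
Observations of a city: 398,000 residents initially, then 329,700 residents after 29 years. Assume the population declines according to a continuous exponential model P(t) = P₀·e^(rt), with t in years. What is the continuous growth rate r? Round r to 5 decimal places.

r ≈ -0.00649 per year

329700 = 398000 · e^(r·29)
e^(29r) = 329700/398000 = 0.82839
r = ln(0.82839) / 29 = -0.18827 / 29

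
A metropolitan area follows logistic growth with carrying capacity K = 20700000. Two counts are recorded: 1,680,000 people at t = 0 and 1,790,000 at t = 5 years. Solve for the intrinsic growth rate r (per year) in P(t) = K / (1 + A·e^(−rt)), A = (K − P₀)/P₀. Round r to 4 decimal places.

r ≈ 0.0138 per year

A = (20700000 − 1680000)/1680000 = 11.32143
1790000 = 20700000/(1 + 11.32143·e^(−r·5)) → e^(−5r) = (11.56425 − 1)/11.32143 = 0.93312
r = −ln(0.93312)/5 = 0.06922/5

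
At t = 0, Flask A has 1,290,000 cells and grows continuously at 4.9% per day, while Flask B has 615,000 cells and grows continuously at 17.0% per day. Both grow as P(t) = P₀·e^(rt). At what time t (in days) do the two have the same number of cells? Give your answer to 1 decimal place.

t ≈ 6.1 days

1290000·e^(0.049t) = 615000·e^(0.17t)
1290000/615000 = e^((0.17 − 0.049)t) → ln(2.09756) = 0.121·t
t = 0.74078 / 0.121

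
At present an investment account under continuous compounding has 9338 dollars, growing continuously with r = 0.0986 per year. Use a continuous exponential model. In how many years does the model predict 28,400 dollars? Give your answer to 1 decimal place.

28400 = 9338 · e^(0.0986·t)
t = ln(28400/9338) / 0.0986 = ln(3.04134) / 0.0986 = 1.1123 / 0.0986

t ≈ 11.3 years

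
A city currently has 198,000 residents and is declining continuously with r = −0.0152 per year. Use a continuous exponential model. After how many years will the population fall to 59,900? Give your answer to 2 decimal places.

59900 = 198000 · e^(-0.0152·t)
t = ln(59900/198000) / -0.0152 = ln(0.30253) / -0.0152 = -1.19559 / -0.0152

t ≈ 78.66 years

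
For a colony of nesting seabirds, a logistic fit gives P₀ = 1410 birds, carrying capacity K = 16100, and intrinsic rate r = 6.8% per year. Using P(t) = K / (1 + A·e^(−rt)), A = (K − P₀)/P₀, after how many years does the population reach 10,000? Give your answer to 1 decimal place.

A = (16100 − 1410)/1410 = 10.41844
10000 = 16100/(1 + 10.41844·e^(−0.068t)) → 1 + 10.41844·e^(−0.068t) = 1.61
e^(−0.068t) = 0.05855 → t = ln(17.07941)/0.068 = 2.83787/0.068

t ≈ 41.7 years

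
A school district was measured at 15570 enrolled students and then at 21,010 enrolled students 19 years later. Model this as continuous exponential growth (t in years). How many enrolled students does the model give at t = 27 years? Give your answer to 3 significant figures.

r = ln(21010/15570) / 19 ≈ 0.015771 per year
P(27) = 15570 · e^(0.015771·27) = 15570 · 1.53085 ≈ 23835.31

≈ 23,800 enrolled students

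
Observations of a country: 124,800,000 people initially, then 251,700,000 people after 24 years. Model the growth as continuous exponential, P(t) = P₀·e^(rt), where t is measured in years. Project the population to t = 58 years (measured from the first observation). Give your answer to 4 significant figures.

r = ln(251700000/124800000) / 24 ≈ 0.02923 per year
P(58) = 124800000 · e^(0.02923·58) = 124800000 · 5.44857 ≈ 679981517.46

≈ 680,000,000 people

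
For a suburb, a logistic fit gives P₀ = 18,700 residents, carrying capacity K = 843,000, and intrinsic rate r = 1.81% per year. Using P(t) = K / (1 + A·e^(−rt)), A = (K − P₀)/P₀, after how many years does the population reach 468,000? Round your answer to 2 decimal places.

A = (843000 − 18700)/18700 = 44.08021
468000 = 843000/(1 + 44.08021·e^(−0.0181t)) → 1 + 44.08021·e^(−0.0181t) = 1.80128
e^(−0.0181t) = 0.018178 → t = ln(55.01211)/0.0181 = 4.00755/0.0181

t ≈ 221.41 years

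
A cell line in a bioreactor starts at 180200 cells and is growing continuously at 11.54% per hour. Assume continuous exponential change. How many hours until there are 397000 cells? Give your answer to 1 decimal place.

397000 = 180200 · e^(0.1154·t)
t = ln(397000/180200) / 0.1154 = ln(2.20311) / 0.1154 = 0.78987 / 0.1154

t ≈ 6.8 hours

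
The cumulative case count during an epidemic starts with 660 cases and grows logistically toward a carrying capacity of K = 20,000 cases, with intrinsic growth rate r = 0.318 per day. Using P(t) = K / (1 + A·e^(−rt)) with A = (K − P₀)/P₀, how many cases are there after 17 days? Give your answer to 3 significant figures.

≈ 17,700 cases

A = (20000 − 660)/660 = 29.30303
P(17) = 20000 / (1 + 29.30303·e^(−0.318·17)) = 20000 / (1 + 29.30303·0.00449)
= 20000 / 1.13156 ≈ 17674.75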